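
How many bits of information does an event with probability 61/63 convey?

Information content I(x) = -log₂(p(x))
I = -log₂(61/63) = -log₂(0.9683)
I = 0.0465 bits


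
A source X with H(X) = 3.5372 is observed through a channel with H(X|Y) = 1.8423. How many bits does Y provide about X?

I(X;Y) = H(X) - H(X|Y)
I(X;Y) = 3.5372 - 1.8423 = 1.6949 bits


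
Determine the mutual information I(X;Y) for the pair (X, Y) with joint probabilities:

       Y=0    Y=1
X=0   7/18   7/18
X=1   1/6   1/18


H(X) = 0.7642, H(Y) = 0.9911, H(X,Y) = 1.7223
I(X;Y) = H(X) + H(Y) - H(X,Y) = 0.0330 bits


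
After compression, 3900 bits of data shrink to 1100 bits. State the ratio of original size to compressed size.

Compression ratio = Original / Compressed
= 3900 / 1100 = 3.55:1


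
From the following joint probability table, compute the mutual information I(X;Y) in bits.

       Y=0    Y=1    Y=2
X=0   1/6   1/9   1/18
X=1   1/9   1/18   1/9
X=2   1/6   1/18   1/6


H(X) = 1.5715, H(Y) = 1.5305, H(X,Y) = 3.0441
I(X;Y) = H(X) + H(Y) - H(X,Y) = 0.0579 bits


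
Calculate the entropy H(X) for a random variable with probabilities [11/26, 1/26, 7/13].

H(X) = -Σ p(x) log₂ p(x)
  -11/26 × log₂(11/26) = 0.5250
  -1/26 × log₂(1/26) = 0.1808
  -7/13 × log₂(7/13) = 0.4809
H(X) = 1.1867 bits


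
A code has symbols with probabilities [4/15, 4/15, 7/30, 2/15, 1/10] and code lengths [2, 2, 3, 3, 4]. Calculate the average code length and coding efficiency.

Average length L = Σ p_i × l_i = 2.5667 bits
Entropy H = 2.2267 bits
Efficiency η = H/L × 100% = 86.75%


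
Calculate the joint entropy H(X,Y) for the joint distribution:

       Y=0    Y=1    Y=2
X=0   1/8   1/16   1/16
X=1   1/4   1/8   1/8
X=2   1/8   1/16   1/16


H(X,Y) = -Σ p(x,y) log₂ p(x,y)
  p(0,0)=1/8: -0.1250 × log₂(0.1250) = 0.3750
  p(0,1)=1/16: -0.0625 × log₂(0.0625) = 0.2500
  p(0,2)=1/16: -0.0625 × log₂(0.0625) = 0.2500
  p(1,0)=1/4: -0.2500 × log₂(0.2500) = 0.5000
  p(1,1)=1/8: -0.1250 × log₂(0.1250) = 0.3750
  p(1,2)=1/8: -0.1250 × log₂(0.1250) = 0.3750
  p(2,0)=1/8: -0.1250 × log₂(0.1250) = 0.3750
  p(2,1)=1/16: -0.0625 × log₂(0.0625) = 0.2500
  p(2,2)=1/16: -0.0625 × log₂(0.0625) = 0.2500
H(X,Y) = 3.0000 bits


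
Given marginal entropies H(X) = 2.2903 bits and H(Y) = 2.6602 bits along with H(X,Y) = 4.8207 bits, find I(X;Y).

I(X;Y) = H(X) + H(Y) - H(X,Y)
I(X;Y) = 2.2903 + 2.6602 - 4.8207 = 0.1298 bits


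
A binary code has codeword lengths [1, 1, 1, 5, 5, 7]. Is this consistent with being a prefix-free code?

Kraft inequality: Σ 2^(-l_i) ≤ 1 for prefix-free code
Calculating: 2^(-1) + 2^(-1) + 2^(-1) + 2^(-5) + 2^(-5) + 2^(-7)
= 0.5 + 0.5 + 0.5 + 0.03125 + 0.03125 + 0.0078125
= 1.5703
Since 1.5703 > 1, prefix-free code does not exist


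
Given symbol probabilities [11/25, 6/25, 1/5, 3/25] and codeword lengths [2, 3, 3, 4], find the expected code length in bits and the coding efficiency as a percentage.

Average length L = Σ p_i × l_i = 2.6800 bits
Entropy H = 1.8467 bits
Efficiency η = H/L × 100% = 68.91%


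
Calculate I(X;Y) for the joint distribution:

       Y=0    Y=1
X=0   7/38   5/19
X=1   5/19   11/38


H(X) = 0.9920, H(Y) = 0.9920, H(X,Y) = 1.9810
I(X;Y) = H(X) + H(Y) - H(X,Y) = 0.0030 bits


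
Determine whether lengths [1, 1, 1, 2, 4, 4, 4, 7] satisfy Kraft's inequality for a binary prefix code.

Kraft inequality: Σ 2^(-l_i) ≤ 1 for prefix-free code
Calculating: 2^(-1) + 2^(-1) + 2^(-1) + 2^(-2) + 2^(-4) + 2^(-4) + 2^(-4) + 2^(-7)
= 0.5 + 0.5 + 0.5 + 0.25 + 0.0625 + 0.0625 + 0.0625 + 0.0078125
= 1.9453
Since 1.9453 > 1, prefix-free code does not exist


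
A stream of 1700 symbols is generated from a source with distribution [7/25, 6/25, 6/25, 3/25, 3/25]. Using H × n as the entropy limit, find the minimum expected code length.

Entropy H = 2.2366 bits/symbol
Minimum bits = H × n = 2.2366 × 1700
= 3802.26 bits


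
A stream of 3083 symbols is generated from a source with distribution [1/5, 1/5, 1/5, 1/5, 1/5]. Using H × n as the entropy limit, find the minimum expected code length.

Entropy H = 2.3219 bits/symbol
Minimum bits = H × n = 2.3219 × 3083
= 7158.50 bits


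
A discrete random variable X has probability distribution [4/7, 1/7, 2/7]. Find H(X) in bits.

H(X) = -Σ p(x) log₂ p(x)
  -4/7 × log₂(4/7) = 0.4613
  -1/7 × log₂(1/7) = 0.4011
  -2/7 × log₂(2/7) = 0.5164
H(X) = 1.3788 bits


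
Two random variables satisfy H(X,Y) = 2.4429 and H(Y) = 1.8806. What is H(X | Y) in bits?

Chain rule: H(X,Y) = H(X|Y) + H(Y)
H(X|Y) = H(X,Y) - H(Y) = 2.4429 - 1.8806 = 0.5623 bits


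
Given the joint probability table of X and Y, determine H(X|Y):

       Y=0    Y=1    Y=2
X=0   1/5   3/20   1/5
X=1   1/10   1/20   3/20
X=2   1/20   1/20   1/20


H(X|Y) = Σ_y p(y) H(X|Y=y)
  p(Y=0) = 7/20, H(X|Y=0) = 1.3788
  p(Y=1) = 1/4, H(X|Y=1) = 1.3710
  p(Y=2) = 2/5, H(X|Y=2) = 1.4056
H(X|Y) = 0.3500×1.3788 + 0.2500×1.3710 + 0.4000×1.4056 = 1.3876 bits


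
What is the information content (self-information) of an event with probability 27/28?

Information content I(x) = -log₂(p(x))
I = -log₂(27/28) = -log₂(0.9643)
I = 0.0525 bits


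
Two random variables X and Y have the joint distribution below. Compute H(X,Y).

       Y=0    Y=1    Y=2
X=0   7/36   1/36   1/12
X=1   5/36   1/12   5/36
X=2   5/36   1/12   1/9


H(X,Y) = -Σ p(x,y) log₂ p(x,y)
  p(0,0)=7/36: -0.1944 × log₂(0.1944) = 0.4594
  p(0,1)=1/36: -0.0278 × log₂(0.0278) = 0.1436
  p(0,2)=1/12: -0.0833 × log₂(0.0833) = 0.2987
  p(1,0)=5/36: -0.1389 × log₂(0.1389) = 0.3956
  p(1,1)=1/12: -0.0833 × log₂(0.0833) = 0.2987
  p(1,2)=5/36: -0.1389 × log₂(0.1389) = 0.3956
  p(2,0)=5/36: -0.1389 × log₂(0.1389) = 0.3956
  p(2,1)=1/12: -0.0833 × log₂(0.0833) = 0.2987
  p(2,2)=1/9: -0.1111 × log₂(0.1111) = 0.3522
H(X,Y) = 3.0381 bits


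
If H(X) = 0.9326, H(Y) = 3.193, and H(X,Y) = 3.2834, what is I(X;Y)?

I(X;Y) = H(X) + H(Y) - H(X,Y)
I(X;Y) = 0.9326 + 3.193 - 3.2834 = 0.8422 bits


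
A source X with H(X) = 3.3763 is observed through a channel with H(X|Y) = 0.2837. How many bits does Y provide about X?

I(X;Y) = H(X) - H(X|Y)
I(X;Y) = 3.3763 - 0.2837 = 3.0926 bits


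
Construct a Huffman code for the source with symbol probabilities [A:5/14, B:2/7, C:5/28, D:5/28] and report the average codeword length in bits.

Huffman tree construction:
Combine smallest probabilities repeatedly
Resulting codes:
  A: 11 (length 2)
  B: 10 (length 2)
  C: 00 (length 2)
  D: 01 (length 2)
Average length = Σ p(s) × length(s) = 2.0000 bits


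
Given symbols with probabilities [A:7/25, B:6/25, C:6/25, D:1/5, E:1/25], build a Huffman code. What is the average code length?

Huffman tree construction:
Combine smallest probabilities repeatedly
Resulting codes:
  A: 11 (length 2)
  B: 00 (length 2)
  C: 01 (length 2)
  D: 101 (length 3)
  E: 100 (length 3)
Average length = Σ p(s) × length(s) = 2.2400 bits


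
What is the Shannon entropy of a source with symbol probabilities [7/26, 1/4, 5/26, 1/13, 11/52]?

H(X) = -Σ p(x) log₂ p(x)
  -7/26 × log₂(7/26) = 0.5097
  -1/4 × log₂(1/4) = 0.5000
  -5/26 × log₂(5/26) = 0.4574
  -1/13 × log₂(1/13) = 0.2846
  -11/52 × log₂(11/52) = 0.4741
H(X) = 2.2258 bits


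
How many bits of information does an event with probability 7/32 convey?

Information content I(x) = -log₂(p(x))
I = -log₂(7/32) = -log₂(0.2188)
I = 2.1926 bits


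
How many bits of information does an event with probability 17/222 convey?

Information content I(x) = -log₂(p(x))
I = -log₂(17/222) = -log₂(0.0766)
I = 3.7070 bits


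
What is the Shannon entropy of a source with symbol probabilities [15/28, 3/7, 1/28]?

H(X) = -Σ p(x) log₂ p(x)
  -15/28 × log₂(15/28) = 0.4824
  -3/7 × log₂(3/7) = 0.5239
  -1/28 × log₂(1/28) = 0.1717
H(X) = 1.1780 bits


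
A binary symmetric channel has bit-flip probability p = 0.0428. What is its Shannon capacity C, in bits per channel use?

For BSC with error probability p:
C = 1 - H(p) where H(p) is binary entropy
H(0.0428) = -0.0428 × log₂(0.0428) - 0.9572 × log₂(0.9572)
H(p) = 0.2550
C = 1 - 0.2550 = 0.7450 bits/use


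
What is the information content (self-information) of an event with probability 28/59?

Information content I(x) = -log₂(p(x))
I = -log₂(28/59) = -log₂(0.4746)
I = 1.0753 bits


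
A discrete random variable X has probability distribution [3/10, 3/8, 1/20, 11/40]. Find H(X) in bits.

H(X) = -Σ p(x) log₂ p(x)
  -3/10 × log₂(3/10) = 0.5211
  -3/8 × log₂(3/8) = 0.5306
  -1/20 × log₂(1/20) = 0.2161
  -11/40 × log₂(11/40) = 0.5122
H(X) = 1.7800 bits


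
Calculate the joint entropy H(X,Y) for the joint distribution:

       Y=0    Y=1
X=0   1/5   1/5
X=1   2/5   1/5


H(X,Y) = -Σ p(x,y) log₂ p(x,y)
  p(0,0)=1/5: -0.2000 × log₂(0.2000) = 0.4644
  p(0,1)=1/5: -0.2000 × log₂(0.2000) = 0.4644
  p(1,0)=2/5: -0.4000 × log₂(0.4000) = 0.5288
  p(1,1)=1/5: -0.2000 × log₂(0.2000) = 0.4644
H(X,Y) = 1.9219 bits


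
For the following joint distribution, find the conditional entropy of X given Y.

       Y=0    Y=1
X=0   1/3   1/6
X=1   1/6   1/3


H(X|Y) = Σ_y p(y) H(X|Y=y)
  p(Y=0) = 1/2, H(X|Y=0) = 0.9183
  p(Y=1) = 1/2, H(X|Y=1) = 0.9183
H(X|Y) = 0.5000×0.9183 + 0.5000×0.9183 = 0.9183 bits


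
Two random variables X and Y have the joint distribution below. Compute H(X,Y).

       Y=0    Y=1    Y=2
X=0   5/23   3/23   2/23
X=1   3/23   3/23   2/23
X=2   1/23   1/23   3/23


H(X,Y) = -Σ p(x,y) log₂ p(x,y)
  p(0,0)=5/23: -0.2174 × log₂(0.2174) = 0.4786
  p(0,1)=3/23: -0.1304 × log₂(0.1304) = 0.3833
  p(0,2)=2/23: -0.0870 × log₂(0.0870) = 0.3064
  p(1,0)=3/23: -0.1304 × log₂(0.1304) = 0.3833
  p(1,1)=3/23: -0.1304 × log₂(0.1304) = 0.3833
  p(1,2)=2/23: -0.0870 × log₂(0.0870) = 0.3064
  p(2,0)=1/23: -0.0435 × log₂(0.0435) = 0.1967
  p(2,1)=1/23: -0.0435 × log₂(0.0435) = 0.1967
  p(2,2)=3/23: -0.1304 × log₂(0.1304) = 0.3833
H(X,Y) = 3.0179 bits


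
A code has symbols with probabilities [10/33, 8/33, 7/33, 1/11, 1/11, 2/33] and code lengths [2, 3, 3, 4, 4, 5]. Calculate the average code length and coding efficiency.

Average length L = Σ p_i × l_i = 3.0000 bits
Entropy H = 2.3662 bits
Efficiency η = H/L × 100% = 78.87%


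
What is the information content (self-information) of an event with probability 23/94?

Information content I(x) = -log₂(p(x))
I = -log₂(23/94) = -log₂(0.2447)
I = 2.0310 bits


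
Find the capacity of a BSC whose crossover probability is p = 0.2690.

For BSC with error probability p:
C = 1 - H(p) where H(p) is binary entropy
H(0.2690) = -0.2690 × log₂(0.2690) - 0.7310 × log₂(0.7310)
H(p) = 0.8400
C = 1 - 0.8400 = 0.1600 bits/use


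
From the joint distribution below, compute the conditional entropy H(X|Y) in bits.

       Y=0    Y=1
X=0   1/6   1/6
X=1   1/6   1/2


H(X|Y) = Σ_y p(y) H(X|Y=y)
  p(Y=0) = 1/3, H(X|Y=0) = 1.0000
  p(Y=1) = 2/3, H(X|Y=1) = 0.8113
H(X|Y) = 0.3333×1.0000 + 0.6667×0.8113 = 0.8742 bits


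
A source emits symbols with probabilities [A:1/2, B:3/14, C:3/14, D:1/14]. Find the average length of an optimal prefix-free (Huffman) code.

Huffman tree construction:
Combine smallest probabilities repeatedly
Resulting codes:
  A: 0 (length 1)
  B: 111 (length 3)
  C: 10 (length 2)
  D: 110 (length 3)
Average length = Σ p(s) × length(s) = 1.7857 bits


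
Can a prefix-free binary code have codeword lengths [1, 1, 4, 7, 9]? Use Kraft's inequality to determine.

Kraft inequality: Σ 2^(-l_i) ≤ 1 for prefix-free code
Calculating: 2^(-1) + 2^(-1) + 2^(-4) + 2^(-7) + 2^(-9)
= 0.5 + 0.5 + 0.0625 + 0.0078125 + 0.001953125
= 1.0723
Since 1.0723 > 1, prefix-free code does not exist


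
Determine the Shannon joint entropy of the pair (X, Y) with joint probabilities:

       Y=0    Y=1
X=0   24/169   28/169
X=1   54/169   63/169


H(X,Y) = -Σ p(x,y) log₂ p(x,y)
  p(0,0)=24/169: -0.1420 × log₂(0.1420) = 0.3999
  p(0,1)=28/169: -0.1657 × log₂(0.1657) = 0.4297
  p(1,0)=54/169: -0.3195 × log₂(0.3195) = 0.5259
  p(1,1)=63/169: -0.3728 × log₂(0.3728) = 0.5307
H(X,Y) = 1.8862 bits


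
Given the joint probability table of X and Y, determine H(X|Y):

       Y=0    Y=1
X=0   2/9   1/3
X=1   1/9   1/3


H(X|Y) = Σ_y p(y) H(X|Y=y)
  p(Y=0) = 1/3, H(X|Y=0) = 0.9183
  p(Y=1) = 2/3, H(X|Y=1) = 1.0000
H(X|Y) = 0.3333×0.9183 + 0.6667×1.0000 = 0.9728 bits


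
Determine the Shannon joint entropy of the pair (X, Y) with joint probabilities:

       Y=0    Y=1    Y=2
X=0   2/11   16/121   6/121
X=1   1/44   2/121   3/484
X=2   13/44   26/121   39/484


H(X,Y) = -Σ p(x,y) log₂ p(x,y)
  p(0,0)=2/11: -0.1818 × log₂(0.1818) = 0.4472
  p(0,1)=16/121: -0.1322 × log₂(0.1322) = 0.3860
  p(0,2)=6/121: -0.0496 × log₂(0.0496) = 0.2149
  p(1,0)=1/44: -0.0227 × log₂(0.0227) = 0.1241
  p(1,1)=2/121: -0.0165 × log₂(0.0165) = 0.0978
  p(1,2)=3/484: -0.0062 × log₂(0.0062) = 0.0455
  p(2,0)=13/44: -0.2955 × log₂(0.2955) = 0.5197
  p(2,1)=26/121: -0.2149 × log₂(0.2149) = 0.4767
  p(2,2)=39/484: -0.0806 × log₂(0.0806) = 0.2928
H(X,Y) = 2.6046 bits


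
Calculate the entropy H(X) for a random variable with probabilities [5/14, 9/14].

H(X) = -Σ p(x) log₂ p(x)
  -5/14 × log₂(5/14) = 0.5305
  -9/14 × log₂(9/14) = 0.4098
H(X) = 0.9403 bits


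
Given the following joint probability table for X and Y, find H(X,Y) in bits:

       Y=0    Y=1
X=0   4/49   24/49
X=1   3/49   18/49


H(X,Y) = -Σ p(x,y) log₂ p(x,y)
  p(0,0)=4/49: -0.0816 × log₂(0.0816) = 0.2951
  p(0,1)=24/49: -0.4898 × log₂(0.4898) = 0.5044
  p(1,0)=3/49: -0.0612 × log₂(0.0612) = 0.2467
  p(1,1)=18/49: -0.3673 × log₂(0.3673) = 0.5307
H(X,Y) = 1.5769 bits


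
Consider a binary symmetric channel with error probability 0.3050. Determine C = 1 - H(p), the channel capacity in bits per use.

For BSC with error probability p:
C = 1 - H(p) where H(p) is binary entropy
H(0.3050) = -0.3050 × log₂(0.3050) - 0.6950 × log₂(0.6950)
H(p) = 0.8873
C = 1 - 0.8873 = 0.1127 bits/use


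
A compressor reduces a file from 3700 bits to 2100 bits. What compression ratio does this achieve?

Compression ratio = Original / Compressed
= 3700 / 2100 = 1.76:1


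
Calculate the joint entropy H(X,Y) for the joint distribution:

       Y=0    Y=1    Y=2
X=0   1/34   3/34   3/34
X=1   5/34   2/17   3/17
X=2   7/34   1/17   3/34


H(X,Y) = -Σ p(x,y) log₂ p(x,y)
  p(0,0)=1/34: -0.0294 × log₂(0.0294) = 0.1496
  p(0,1)=3/34: -0.0882 × log₂(0.0882) = 0.3090
  p(0,2)=3/34: -0.0882 × log₂(0.0882) = 0.3090
  p(1,0)=5/34: -0.1471 × log₂(0.1471) = 0.4067
  p(1,1)=2/17: -0.1176 × log₂(0.1176) = 0.3632
  p(1,2)=3/17: -0.1765 × log₂(0.1765) = 0.4416
  p(2,0)=7/34: -0.2059 × log₂(0.2059) = 0.4694
  p(2,1)=1/17: -0.0588 × log₂(0.0588) = 0.2404
  p(2,2)=3/34: -0.0882 × log₂(0.0882) = 0.3090
H(X,Y) = 2.9982 bits


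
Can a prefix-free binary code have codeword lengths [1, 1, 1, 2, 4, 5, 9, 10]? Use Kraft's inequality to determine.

Kraft inequality: Σ 2^(-l_i) ≤ 1 for prefix-free code
Calculating: 2^(-1) + 2^(-1) + 2^(-1) + 2^(-2) + 2^(-4) + 2^(-5) + 2^(-9) + 2^(-10)
= 0.5 + 0.5 + 0.5 + 0.25 + 0.0625 + 0.03125 + 0.001953125 + 0.0009765625
= 1.8467
Since 1.8467 > 1, prefix-free code does not exist


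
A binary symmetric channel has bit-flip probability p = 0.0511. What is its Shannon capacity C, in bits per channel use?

For BSC with error probability p:
C = 1 - H(p) where H(p) is binary entropy
H(0.0511) = -0.0511 × log₂(0.0511) - 0.9489 × log₂(0.9489)
H(p) = 0.2911
C = 1 - 0.2911 = 0.7089 bits/use


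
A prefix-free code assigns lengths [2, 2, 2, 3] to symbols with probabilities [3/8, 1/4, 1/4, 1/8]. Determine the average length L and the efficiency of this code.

Average length L = Σ p_i × l_i = 2.1250 bits
Entropy H = 1.9056 bits
Efficiency η = H/L × 100% = 89.68%


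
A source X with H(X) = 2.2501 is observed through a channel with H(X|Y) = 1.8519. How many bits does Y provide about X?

I(X;Y) = H(X) - H(X|Y)
I(X;Y) = 2.2501 - 1.8519 = 0.3982 bits


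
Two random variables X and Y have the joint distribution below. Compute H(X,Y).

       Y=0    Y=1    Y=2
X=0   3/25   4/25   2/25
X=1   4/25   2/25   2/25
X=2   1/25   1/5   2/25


H(X,Y) = -Σ p(x,y) log₂ p(x,y)
  p(0,0)=3/25: -0.1200 × log₂(0.1200) = 0.3671
  p(0,1)=4/25: -0.1600 × log₂(0.1600) = 0.4230
  p(0,2)=2/25: -0.0800 × log₂(0.0800) = 0.2915
  p(1,0)=4/25: -0.1600 × log₂(0.1600) = 0.4230
  p(1,1)=2/25: -0.0800 × log₂(0.0800) = 0.2915
  p(1,2)=2/25: -0.0800 × log₂(0.0800) = 0.2915
  p(2,0)=1/25: -0.0400 × log₂(0.0400) = 0.1858
  p(2,1)=1/5: -0.2000 × log₂(0.2000) = 0.4644
  p(2,2)=2/25: -0.0800 × log₂(0.0800) = 0.2915
H(X,Y) = 3.0293 bits


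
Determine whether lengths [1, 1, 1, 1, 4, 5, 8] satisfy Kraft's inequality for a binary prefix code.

Kraft inequality: Σ 2^(-l_i) ≤ 1 for prefix-free code
Calculating: 2^(-1) + 2^(-1) + 2^(-1) + 2^(-1) + 2^(-4) + 2^(-5) + 2^(-8)
= 0.5 + 0.5 + 0.5 + 0.5 + 0.0625 + 0.03125 + 0.00390625
= 2.0977
Since 2.0977 > 1, prefix-free code does not exist


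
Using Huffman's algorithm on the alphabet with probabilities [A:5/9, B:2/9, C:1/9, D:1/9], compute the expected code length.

Huffman tree construction:
Combine smallest probabilities repeatedly
Resulting codes:
  A: 1 (length 1)
  B: 00 (length 2)
  C: 010 (length 3)
  D: 011 (length 3)
Average length = Σ p(s) × length(s) = 1.6667 bits


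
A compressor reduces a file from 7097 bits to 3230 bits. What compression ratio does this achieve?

Compression ratio = Original / Compressed
= 7097 / 3230 = 2.20:1


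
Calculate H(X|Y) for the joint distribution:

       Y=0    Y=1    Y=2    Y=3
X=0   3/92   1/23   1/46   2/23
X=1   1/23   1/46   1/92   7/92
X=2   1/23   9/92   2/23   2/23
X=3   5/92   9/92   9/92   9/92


H(X|Y) = Σ_y p(y) H(X|Y=y)
  p(Y=0) = 4/23, H(X|Y=0) = 1.9772
  p(Y=1) = 6/23, H(X|Y=1) = 1.7909
  p(Y=2) = 5/23, H(X|Y=2) = 1.5955
  p(Y=3) = 8/23, H(X|Y=3) = 1.9943
H(X|Y) = 0.1739×1.9772 + 0.2609×1.7909 + 0.2174×1.5955 + 0.3478×1.9943 = 1.8516 bits


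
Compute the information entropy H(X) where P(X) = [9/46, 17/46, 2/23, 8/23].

H(X) = -Σ p(x) log₂ p(x)
  -9/46 × log₂(9/46) = 0.4605
  -17/46 × log₂(17/46) = 0.5307
  -2/23 × log₂(2/23) = 0.3064
  -8/23 × log₂(8/23) = 0.5299
H(X) = 1.8276 bits


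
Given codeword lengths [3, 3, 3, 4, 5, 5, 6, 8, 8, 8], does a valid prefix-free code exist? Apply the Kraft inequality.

Kraft inequality: Σ 2^(-l_i) ≤ 1 for prefix-free code
Calculating: 2^(-3) + 2^(-3) + 2^(-3) + 2^(-4) + 2^(-5) + 2^(-5) + 2^(-6) + 2^(-8) + 2^(-8) + 2^(-8)
= 0.125 + 0.125 + 0.125 + 0.0625 + 0.03125 + 0.03125 + 0.015625 + 0.00390625 + 0.00390625 + 0.00390625
= 0.5273
Since 0.5273 ≤ 1, prefix-free code exists


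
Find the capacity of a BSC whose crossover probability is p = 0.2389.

For BSC with error probability p:
C = 1 - H(p) where H(p) is binary entropy
H(0.2389) = -0.2389 × log₂(0.2389) - 0.7611 × log₂(0.7611)
H(p) = 0.7932
C = 1 - 0.7932 = 0.2068 bits/use


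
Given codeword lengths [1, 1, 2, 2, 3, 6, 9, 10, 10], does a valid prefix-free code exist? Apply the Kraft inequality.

Kraft inequality: Σ 2^(-l_i) ≤ 1 for prefix-free code
Calculating: 2^(-1) + 2^(-1) + 2^(-2) + 2^(-2) + 2^(-3) + 2^(-6) + 2^(-9) + 2^(-10) + 2^(-10)
= 0.5 + 0.5 + 0.25 + 0.25 + 0.125 + 0.015625 + 0.001953125 + 0.0009765625 + 0.0009765625
= 1.6445
Since 1.6445 > 1, prefix-free code does not exist


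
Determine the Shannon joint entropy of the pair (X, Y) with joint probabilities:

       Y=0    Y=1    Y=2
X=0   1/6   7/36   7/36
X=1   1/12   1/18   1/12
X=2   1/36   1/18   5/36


H(X,Y) = -Σ p(x,y) log₂ p(x,y)
  p(0,0)=1/6: -0.1667 × log₂(0.1667) = 0.4308
  p(0,1)=7/36: -0.1944 × log₂(0.1944) = 0.4594
  p(0,2)=7/36: -0.1944 × log₂(0.1944) = 0.4594
  p(1,0)=1/12: -0.0833 × log₂(0.0833) = 0.2987
  p(1,1)=1/18: -0.0556 × log₂(0.0556) = 0.2317
  p(1,2)=1/12: -0.0833 × log₂(0.0833) = 0.2987
  p(2,0)=1/36: -0.0278 × log₂(0.0278) = 0.1436
  p(2,1)=1/18: -0.0556 × log₂(0.0556) = 0.2317
  p(2,2)=5/36: -0.1389 × log₂(0.1389) = 0.3956
H(X,Y) = 2.9496 bits


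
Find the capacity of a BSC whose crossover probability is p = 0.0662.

For BSC with error probability p:
C = 1 - H(p) where H(p) is binary entropy
H(0.0662) = -0.0662 × log₂(0.0662) - 0.9338 × log₂(0.9338)
H(p) = 0.3516
C = 1 - 0.3516 = 0.6484 bits/use


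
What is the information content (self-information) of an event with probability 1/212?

Information content I(x) = -log₂(p(x))
I = -log₂(1/212) = -log₂(0.0047)
I = 7.7279 bits


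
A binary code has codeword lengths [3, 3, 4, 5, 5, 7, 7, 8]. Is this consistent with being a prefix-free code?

Kraft inequality: Σ 2^(-l_i) ≤ 1 for prefix-free code
Calculating: 2^(-3) + 2^(-3) + 2^(-4) + 2^(-5) + 2^(-5) + 2^(-7) + 2^(-7) + 2^(-8)
= 0.125 + 0.125 + 0.0625 + 0.03125 + 0.03125 + 0.0078125 + 0.0078125 + 0.00390625
= 0.3945
Since 0.3945 ≤ 1, prefix-free code exists


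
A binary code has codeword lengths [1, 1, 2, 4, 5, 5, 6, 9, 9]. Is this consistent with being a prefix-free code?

Kraft inequality: Σ 2^(-l_i) ≤ 1 for prefix-free code
Calculating: 2^(-1) + 2^(-1) + 2^(-2) + 2^(-4) + 2^(-5) + 2^(-5) + 2^(-6) + 2^(-9) + 2^(-9)
= 0.5 + 0.5 + 0.25 + 0.0625 + 0.03125 + 0.03125 + 0.015625 + 0.001953125 + 0.001953125
= 1.3945
Since 1.3945 > 1, prefix-free code does not exist


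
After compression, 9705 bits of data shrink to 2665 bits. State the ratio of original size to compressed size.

Compression ratio = Original / Compressed
= 9705 / 2665 = 3.64:1


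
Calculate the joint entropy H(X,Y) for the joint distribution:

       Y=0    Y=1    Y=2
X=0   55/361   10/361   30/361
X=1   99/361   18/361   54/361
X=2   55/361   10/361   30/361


H(X,Y) = -Σ p(x,y) log₂ p(x,y)
  p(0,0)=55/361: -0.1524 × log₂(0.1524) = 0.4136
  p(0,1)=10/361: -0.0277 × log₂(0.0277) = 0.1433
  p(0,2)=30/361: -0.0831 × log₂(0.0831) = 0.2983
  p(1,0)=99/361: -0.2742 × log₂(0.2742) = 0.5119
  p(1,1)=18/361: -0.0499 × log₂(0.0499) = 0.2157
  p(1,2)=54/361: -0.1496 × log₂(0.1496) = 0.4100
  p(2,0)=55/361: -0.1524 × log₂(0.1524) = 0.4136
  p(2,1)=10/361: -0.0277 × log₂(0.0277) = 0.1433
  p(2,2)=30/361: -0.0831 × log₂(0.0831) = 0.2983
H(X,Y) = 2.8478 bits


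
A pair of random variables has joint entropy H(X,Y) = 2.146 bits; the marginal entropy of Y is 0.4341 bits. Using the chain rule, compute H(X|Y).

Chain rule: H(X,Y) = H(X|Y) + H(Y)
H(X|Y) = H(X,Y) - H(Y) = 2.146 - 0.4341 = 1.7119 bits


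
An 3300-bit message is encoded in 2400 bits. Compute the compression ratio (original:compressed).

Compression ratio = Original / Compressed
= 3300 / 2400 = 1.38:1


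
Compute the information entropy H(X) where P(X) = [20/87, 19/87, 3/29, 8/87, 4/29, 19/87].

H(X) = -Σ p(x) log₂ p(x)
  -20/87 × log₂(20/87) = 0.4876
  -19/87 × log₂(19/87) = 0.4794
  -3/29 × log₂(3/29) = 0.3386
  -8/87 × log₂(8/87) = 0.3166
  -4/29 × log₂(4/29) = 0.3942
  -19/87 × log₂(19/87) = 0.4794
H(X) = 2.4957 bits


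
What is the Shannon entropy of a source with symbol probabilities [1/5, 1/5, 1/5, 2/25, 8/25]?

H(X) = -Σ p(x) log₂ p(x)
  -1/5 × log₂(1/5) = 0.4644
  -1/5 × log₂(1/5) = 0.4644
  -1/5 × log₂(1/5) = 0.4644
  -2/25 × log₂(2/25) = 0.2915
  -8/25 × log₂(8/25) = 0.5260
H(X) = 2.2107 bits


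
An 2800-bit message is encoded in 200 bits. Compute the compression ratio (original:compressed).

Compression ratio = Original / Compressed
= 2800 / 200 = 14.00:1


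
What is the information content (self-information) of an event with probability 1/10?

Information content I(x) = -log₂(p(x))
I = -log₂(1/10) = -log₂(0.1000)
I = 3.3219 bits


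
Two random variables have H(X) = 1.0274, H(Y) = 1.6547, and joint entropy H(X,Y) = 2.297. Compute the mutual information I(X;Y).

I(X;Y) = H(X) + H(Y) - H(X,Y)
I(X;Y) = 1.0274 + 1.6547 - 2.297 = 0.3851 bits


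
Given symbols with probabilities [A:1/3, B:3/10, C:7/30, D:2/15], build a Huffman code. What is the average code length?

Huffman tree construction:
Combine smallest probabilities repeatedly
Resulting codes:
  A: 11 (length 2)
  B: 10 (length 2)
  C: 01 (length 2)
  D: 00 (length 2)
Average length = Σ p(s) × length(s) = 2.0000 bits


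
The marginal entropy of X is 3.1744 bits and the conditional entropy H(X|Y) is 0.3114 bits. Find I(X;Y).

I(X;Y) = H(X) - H(X|Y)
I(X;Y) = 3.1744 - 0.3114 = 2.863 bits


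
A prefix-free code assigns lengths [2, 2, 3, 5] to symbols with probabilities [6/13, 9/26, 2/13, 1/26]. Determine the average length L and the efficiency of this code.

Average length L = Σ p_i × l_i = 2.2692 bits
Entropy H = 1.6409 bits
Efficiency η = H/L × 100% = 72.31%


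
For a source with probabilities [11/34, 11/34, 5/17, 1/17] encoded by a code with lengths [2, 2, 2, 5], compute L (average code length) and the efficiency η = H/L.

Average length L = Σ p_i × l_i = 2.1765 bits
Entropy H = 1.8131 bits
Efficiency η = H/L × 100% = 83.31%


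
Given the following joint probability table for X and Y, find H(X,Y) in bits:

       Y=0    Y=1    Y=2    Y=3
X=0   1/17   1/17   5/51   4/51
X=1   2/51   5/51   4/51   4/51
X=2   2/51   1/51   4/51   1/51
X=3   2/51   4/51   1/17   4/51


H(X,Y) = -Σ p(x,y) log₂ p(x,y)
  p(0,0)=1/17: -0.0588 × log₂(0.0588) = 0.2404
  p(0,1)=1/17: -0.0588 × log₂(0.0588) = 0.2404
  p(0,2)=5/51: -0.0980 × log₂(0.0980) = 0.3285
  p(0,3)=4/51: -0.0784 × log₂(0.0784) = 0.2880
  p(1,0)=2/51: -0.0392 × log₂(0.0392) = 0.1832
  p(1,1)=5/51: -0.0980 × log₂(0.0980) = 0.3285
  p(1,2)=4/51: -0.0784 × log₂(0.0784) = 0.2880
  p(1,3)=4/51: -0.0784 × log₂(0.0784) = 0.2880
  p(2,0)=2/51: -0.0392 × log₂(0.0392) = 0.1832
  p(2,1)=1/51: -0.0196 × log₂(0.0196) = 0.1112
  p(2,2)=4/51: -0.0784 × log₂(0.0784) = 0.2880
  p(2,3)=1/51: -0.0196 × log₂(0.0196) = 0.1112
  p(3,0)=2/51: -0.0392 × log₂(0.0392) = 0.1832
  p(3,1)=4/51: -0.0784 × log₂(0.0784) = 0.2880
  p(3,2)=1/17: -0.0588 × log₂(0.0588) = 0.2404
  p(3,3)=4/51: -0.0784 × log₂(0.0784) = 0.2880
H(X,Y) = 3.8786 bits


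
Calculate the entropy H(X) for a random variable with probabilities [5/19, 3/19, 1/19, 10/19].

H(X) = -Σ p(x) log₂ p(x)
  -5/19 × log₂(5/19) = 0.5068
  -3/19 × log₂(3/19) = 0.4205
  -1/19 × log₂(1/19) = 0.2236
  -10/19 × log₂(10/19) = 0.4874
H(X) = 1.6383 bits


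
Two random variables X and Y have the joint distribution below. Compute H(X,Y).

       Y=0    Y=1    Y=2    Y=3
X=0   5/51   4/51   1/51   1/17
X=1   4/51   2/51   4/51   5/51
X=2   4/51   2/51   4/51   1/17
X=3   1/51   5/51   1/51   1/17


H(X,Y) = -Σ p(x,y) log₂ p(x,y)
  p(0,0)=5/51: -0.0980 × log₂(0.0980) = 0.3285
  p(0,1)=4/51: -0.0784 × log₂(0.0784) = 0.2880
  p(0,2)=1/51: -0.0196 × log₂(0.0196) = 0.1112
  p(0,3)=1/17: -0.0588 × log₂(0.0588) = 0.2404
  p(1,0)=4/51: -0.0784 × log₂(0.0784) = 0.2880
  p(1,1)=2/51: -0.0392 × log₂(0.0392) = 0.1832
  p(1,2)=4/51: -0.0784 × log₂(0.0784) = 0.2880
  p(1,3)=5/51: -0.0980 × log₂(0.0980) = 0.3285
  p(2,0)=4/51: -0.0784 × log₂(0.0784) = 0.2880
  p(2,1)=2/51: -0.0392 × log₂(0.0392) = 0.1832
  p(2,2)=4/51: -0.0784 × log₂(0.0784) = 0.2880
  p(2,3)=1/17: -0.0588 × log₂(0.0588) = 0.2404
  p(3,0)=1/51: -0.0196 × log₂(0.0196) = 0.1112
  p(3,1)=5/51: -0.0980 × log₂(0.0980) = 0.3285
  p(3,2)=1/51: -0.0196 × log₂(0.0196) = 0.1112
  p(3,3)=1/17: -0.0588 × log₂(0.0588) = 0.2404
H(X,Y) = 3.8471 bits


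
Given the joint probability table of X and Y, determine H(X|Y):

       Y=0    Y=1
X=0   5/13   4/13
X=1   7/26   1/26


H(X|Y) = Σ_y p(y) H(X|Y=y)
  p(Y=0) = 17/26, H(X|Y=0) = 0.9774
  p(Y=1) = 9/26, H(X|Y=1) = 0.5033
H(X|Y) = 0.6538×0.9774 + 0.3462×0.5033 = 0.8133 bits


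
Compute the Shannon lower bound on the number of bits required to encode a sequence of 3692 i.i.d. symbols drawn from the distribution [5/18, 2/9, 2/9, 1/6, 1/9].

Entropy H = 2.2608 bits/symbol
Minimum bits = H × n = 2.2608 × 3692
= 8346.82 bits


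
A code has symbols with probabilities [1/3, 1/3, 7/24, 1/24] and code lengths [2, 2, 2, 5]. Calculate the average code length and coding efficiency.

Average length L = Σ p_i × l_i = 2.1250 bits
Entropy H = 1.7662 bits
Efficiency η = H/L × 100% = 83.11%


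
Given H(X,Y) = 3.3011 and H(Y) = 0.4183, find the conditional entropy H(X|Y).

Chain rule: H(X,Y) = H(X|Y) + H(Y)
H(X|Y) = H(X,Y) - H(Y) = 3.3011 - 0.4183 = 2.8828 bits


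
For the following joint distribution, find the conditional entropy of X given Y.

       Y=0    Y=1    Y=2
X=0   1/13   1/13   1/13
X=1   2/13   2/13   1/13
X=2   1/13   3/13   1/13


H(X|Y) = Σ_y p(y) H(X|Y=y)
  p(Y=0) = 4/13, H(X|Y=0) = 1.5000
  p(Y=1) = 6/13, H(X|Y=1) = 1.4591
  p(Y=2) = 3/13, H(X|Y=2) = 1.5850
H(X|Y) = 0.3077×1.5000 + 0.4615×1.4591 + 0.2308×1.5850 = 1.5008 bits


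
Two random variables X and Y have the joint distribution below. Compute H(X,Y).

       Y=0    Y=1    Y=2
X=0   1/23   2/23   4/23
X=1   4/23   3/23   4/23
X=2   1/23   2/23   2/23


H(X,Y) = -Σ p(x,y) log₂ p(x,y)
  p(0,0)=1/23: -0.0435 × log₂(0.0435) = 0.1967
  p(0,1)=2/23: -0.0870 × log₂(0.0870) = 0.3064
  p(0,2)=4/23: -0.1739 × log₂(0.1739) = 0.4389
  p(1,0)=4/23: -0.1739 × log₂(0.1739) = 0.4389
  p(1,1)=3/23: -0.1304 × log₂(0.1304) = 0.3833
  p(1,2)=4/23: -0.1739 × log₂(0.1739) = 0.4389
  p(2,0)=1/23: -0.0435 × log₂(0.0435) = 0.1967
  p(2,1)=2/23: -0.0870 × log₂(0.0870) = 0.3064
  p(2,2)=2/23: -0.0870 × log₂(0.0870) = 0.3064
H(X,Y) = 3.0125 bits


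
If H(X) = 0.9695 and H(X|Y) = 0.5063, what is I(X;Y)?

I(X;Y) = H(X) - H(X|Y)
I(X;Y) = 0.9695 - 0.5063 = 0.4632 bits


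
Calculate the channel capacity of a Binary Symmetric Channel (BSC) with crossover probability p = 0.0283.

For BSC with error probability p:
C = 1 - H(p) where H(p) is binary entropy
H(0.0283) = -0.0283 × log₂(0.0283) - 0.9717 × log₂(0.9717)
H(p) = 0.1858
C = 1 - 0.1858 = 0.8142 bits/use


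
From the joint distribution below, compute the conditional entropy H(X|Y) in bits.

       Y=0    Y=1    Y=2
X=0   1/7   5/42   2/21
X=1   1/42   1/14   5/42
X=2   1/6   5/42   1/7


H(X|Y) = Σ_y p(y) H(X|Y=y)
  p(Y=0) = 1/3, H(X|Y=0) = 1.2958
  p(Y=1) = 13/42, H(X|Y=1) = 1.5486
  p(Y=2) = 5/14, H(X|Y=2) = 1.5656
H(X|Y) = 0.3333×1.2958 + 0.3095×1.5486 + 0.3571×1.5656 = 1.4704 bits


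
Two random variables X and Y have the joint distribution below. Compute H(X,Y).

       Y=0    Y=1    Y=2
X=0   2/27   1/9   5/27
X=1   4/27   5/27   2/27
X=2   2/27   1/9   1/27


H(X,Y) = -Σ p(x,y) log₂ p(x,y)
  p(0,0)=2/27: -0.0741 × log₂(0.0741) = 0.2781
  p(0,1)=1/9: -0.1111 × log₂(0.1111) = 0.3522
  p(0,2)=5/27: -0.1852 × log₂(0.1852) = 0.4505
  p(1,0)=4/27: -0.1481 × log₂(0.1481) = 0.4081
  p(1,1)=5/27: -0.1852 × log₂(0.1852) = 0.4505
  p(1,2)=2/27: -0.0741 × log₂(0.0741) = 0.2781
  p(2,0)=2/27: -0.0741 × log₂(0.0741) = 0.2781
  p(2,1)=1/9: -0.1111 × log₂(0.1111) = 0.3522
  p(2,2)=1/27: -0.0370 × log₂(0.0370) = 0.1761
H(X,Y) = 3.0242 bits


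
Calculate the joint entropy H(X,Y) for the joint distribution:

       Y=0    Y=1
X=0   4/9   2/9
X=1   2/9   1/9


H(X,Y) = -Σ p(x,y) log₂ p(x,y)
  p(0,0)=4/9: -0.4444 × log₂(0.4444) = 0.5200
  p(0,1)=2/9: -0.2222 × log₂(0.2222) = 0.4822
  p(1,0)=2/9: -0.2222 × log₂(0.2222) = 0.4822
  p(1,1)=1/9: -0.1111 × log₂(0.1111) = 0.3522
H(X,Y) = 1.8366 bits


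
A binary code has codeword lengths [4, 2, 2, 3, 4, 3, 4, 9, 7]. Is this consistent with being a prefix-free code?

Kraft inequality: Σ 2^(-l_i) ≤ 1 for prefix-free code
Calculating: 2^(-4) + 2^(-2) + 2^(-2) + 2^(-3) + 2^(-4) + 2^(-3) + 2^(-4) + 2^(-9) + 2^(-7)
= 0.0625 + 0.25 + 0.25 + 0.125 + 0.0625 + 0.125 + 0.0625 + 0.001953125 + 0.0078125
= 0.9473
Since 0.9473 ≤ 1, prefix-free code exists


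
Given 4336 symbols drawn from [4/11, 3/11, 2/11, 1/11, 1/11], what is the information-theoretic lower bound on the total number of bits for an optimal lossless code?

Entropy H = 2.1181 bits/symbol
Minimum bits = H × n = 2.1181 × 4336
= 9183.99 bits


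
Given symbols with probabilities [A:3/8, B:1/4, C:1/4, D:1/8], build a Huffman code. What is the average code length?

Huffman tree construction:
Combine smallest probabilities repeatedly
Resulting codes:
  A: 11 (length 2)
  B: 01 (length 2)
  C: 10 (length 2)
  D: 00 (length 2)
Average length = Σ p(s) × length(s) = 2.0000 bits


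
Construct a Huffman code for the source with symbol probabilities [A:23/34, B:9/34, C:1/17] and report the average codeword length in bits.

Huffman tree construction:
Combine smallest probabilities repeatedly
Resulting codes:
  A: 1 (length 1)
  B: 01 (length 2)
  C: 00 (length 2)
Average length = Σ p(s) × length(s) = 1.3235 bits


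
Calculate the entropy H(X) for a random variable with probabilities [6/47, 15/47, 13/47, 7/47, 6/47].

H(X) = -Σ p(x) log₂ p(x)
  -6/47 × log₂(6/47) = 0.3791
  -15/47 × log₂(15/47) = 0.5259
  -13/47 × log₂(13/47) = 0.5128
  -7/47 × log₂(7/47) = 0.4092
  -6/47 × log₂(6/47) = 0.3791
H(X) = 2.2061 bits


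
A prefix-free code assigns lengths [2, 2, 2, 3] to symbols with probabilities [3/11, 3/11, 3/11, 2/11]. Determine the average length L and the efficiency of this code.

Average length L = Σ p_i × l_i = 2.1818 bits
Entropy H = 1.9808 bits
Efficiency η = H/L × 100% = 90.79%


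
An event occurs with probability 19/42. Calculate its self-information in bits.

Information content I(x) = -log₂(p(x))
I = -log₂(19/42) = -log₂(0.4524)
I = 1.1444 bits


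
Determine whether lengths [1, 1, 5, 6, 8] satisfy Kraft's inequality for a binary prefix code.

Kraft inequality: Σ 2^(-l_i) ≤ 1 for prefix-free code
Calculating: 2^(-1) + 2^(-1) + 2^(-5) + 2^(-6) + 2^(-8)
= 0.5 + 0.5 + 0.03125 + 0.015625 + 0.00390625
= 1.0508
Since 1.0508 > 1, prefix-free code does not exist


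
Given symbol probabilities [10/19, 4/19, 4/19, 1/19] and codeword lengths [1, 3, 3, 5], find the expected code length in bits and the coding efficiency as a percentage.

Average length L = Σ p_i × l_i = 2.0526 bits
Entropy H = 1.6574 bits
Efficiency η = H/L × 100% = 80.75%


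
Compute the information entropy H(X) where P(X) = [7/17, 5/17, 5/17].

H(X) = -Σ p(x) log₂ p(x)
  -7/17 × log₂(7/17) = 0.5271
  -5/17 × log₂(5/17) = 0.5193
  -5/17 × log₂(5/17) = 0.5193
H(X) = 1.5657 bits


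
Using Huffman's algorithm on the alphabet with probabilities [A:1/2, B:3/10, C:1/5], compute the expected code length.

Huffman tree construction:
Combine smallest probabilities repeatedly
Resulting codes:
  A: 0 (length 1)
  B: 11 (length 2)
  C: 10 (length 2)
Average length = Σ p(s) × length(s) = 1.5000 bits


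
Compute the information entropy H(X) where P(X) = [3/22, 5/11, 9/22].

H(X) = -Σ p(x) log₂ p(x)
  -3/22 × log₂(3/22) = 0.3920
  -5/11 × log₂(5/11) = 0.5170
  -9/22 × log₂(9/22) = 0.5275
H(X) = 1.4365 bits


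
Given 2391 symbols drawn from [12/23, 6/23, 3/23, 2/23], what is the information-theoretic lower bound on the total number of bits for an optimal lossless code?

Entropy H = 1.6851 bits/symbol
Minimum bits = H × n = 1.6851 × 2391
= 4029.12 bits


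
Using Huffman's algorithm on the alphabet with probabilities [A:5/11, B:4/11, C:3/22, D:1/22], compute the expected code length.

Huffman tree construction:
Combine smallest probabilities repeatedly
Resulting codes:
  A: 0 (length 1)
  B: 11 (length 2)
  C: 101 (length 3)
  D: 100 (length 3)
Average length = Σ p(s) × length(s) = 1.7273 bits


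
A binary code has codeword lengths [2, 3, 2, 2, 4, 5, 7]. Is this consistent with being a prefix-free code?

Kraft inequality: Σ 2^(-l_i) ≤ 1 for prefix-free code
Calculating: 2^(-2) + 2^(-3) + 2^(-2) + 2^(-2) + 2^(-4) + 2^(-5) + 2^(-7)
= 0.25 + 0.125 + 0.25 + 0.25 + 0.0625 + 0.03125 + 0.0078125
= 0.9766
Since 0.9766 ≤ 1, prefix-free code exists


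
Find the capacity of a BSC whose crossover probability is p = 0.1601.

For BSC with error probability p:
C = 1 - H(p) where H(p) is binary entropy
H(0.1601) = -0.1601 × log₂(0.1601) - 0.8399 × log₂(0.8399)
H(p) = 0.6345
C = 1 - 0.6345 = 0.3655 bits/use


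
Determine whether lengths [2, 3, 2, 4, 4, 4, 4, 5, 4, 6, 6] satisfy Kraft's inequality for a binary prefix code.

Kraft inequality: Σ 2^(-l_i) ≤ 1 for prefix-free code
Calculating: 2^(-2) + 2^(-3) + 2^(-2) + 2^(-4) + 2^(-4) + 2^(-4) + 2^(-4) + 2^(-5) + 2^(-4) + 2^(-6) + 2^(-6)
= 0.25 + 0.125 + 0.25 + 0.0625 + 0.0625 + 0.0625 + 0.0625 + 0.03125 + 0.0625 + 0.015625 + 0.015625
= 1.0000
Since 1.0000 ≤ 1, prefix-free code exists


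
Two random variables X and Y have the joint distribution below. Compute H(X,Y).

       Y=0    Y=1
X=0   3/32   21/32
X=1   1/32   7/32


H(X,Y) = -Σ p(x,y) log₂ p(x,y)
  p(0,0)=3/32: -0.0938 × log₂(0.0938) = 0.3202
  p(0,1)=21/32: -0.6562 × log₂(0.6562) = 0.3988
  p(1,0)=1/32: -0.0312 × log₂(0.0312) = 0.1562
  p(1,1)=7/32: -0.2188 × log₂(0.2188) = 0.4796
H(X,Y) = 1.3548 bits


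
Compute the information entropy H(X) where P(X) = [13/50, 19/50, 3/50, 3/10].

H(X) = -Σ p(x) log₂ p(x)
  -13/50 × log₂(13/50) = 0.5053
  -19/50 × log₂(19/50) = 0.5305
  -3/50 × log₂(3/50) = 0.2435
  -3/10 × log₂(3/10) = 0.5211
H(X) = 1.8004 bits


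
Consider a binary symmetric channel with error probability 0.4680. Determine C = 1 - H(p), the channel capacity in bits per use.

For BSC with error probability p:
C = 1 - H(p) where H(p) is binary entropy
H(0.4680) = -0.4680 × log₂(0.4680) - 0.5320 × log₂(0.5320)
H(p) = 0.9970
C = 1 - 0.9970 = 0.0030 bits/use


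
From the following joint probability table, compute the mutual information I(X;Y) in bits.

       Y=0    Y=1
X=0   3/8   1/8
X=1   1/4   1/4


H(X) = 1.0000, H(Y) = 0.9544, H(X,Y) = 1.9056
I(X;Y) = H(X) + H(Y) - H(X,Y) = 0.0488 bits


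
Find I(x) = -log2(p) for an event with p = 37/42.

Information content I(x) = -log₂(p(x))
I = -log₂(37/42) = -log₂(0.8810)
I = 0.1829 bits


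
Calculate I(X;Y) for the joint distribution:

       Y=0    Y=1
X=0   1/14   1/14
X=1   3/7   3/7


H(X) = 0.5917, H(Y) = 1.0000, H(X,Y) = 1.5917
I(X;Y) = H(X) + H(Y) - H(X,Y) = 0.0000 bits


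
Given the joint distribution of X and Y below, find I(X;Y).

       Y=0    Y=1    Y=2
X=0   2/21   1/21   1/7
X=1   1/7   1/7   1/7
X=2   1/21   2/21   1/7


H(X) = 1.5567, H(Y) = 1.5567, H(X,Y) = 3.0697
I(X;Y) = H(X) + H(Y) - H(X,Y) = 0.0436 bits


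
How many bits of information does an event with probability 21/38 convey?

Information content I(x) = -log₂(p(x))
I = -log₂(21/38) = -log₂(0.5526)
I = 0.8556 bits


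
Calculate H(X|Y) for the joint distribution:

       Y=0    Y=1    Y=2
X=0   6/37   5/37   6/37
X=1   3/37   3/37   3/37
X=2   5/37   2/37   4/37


H(X|Y) = Σ_y p(y) H(X|Y=y)
  p(Y=0) = 14/37, H(X|Y=0) = 1.5306
  p(Y=1) = 10/37, H(X|Y=1) = 1.4855
  p(Y=2) = 13/37, H(X|Y=2) = 1.5262
H(X|Y) = 0.3784×1.5306 + 0.2703×1.4855 + 0.3514×1.5262 = 1.5169 bits


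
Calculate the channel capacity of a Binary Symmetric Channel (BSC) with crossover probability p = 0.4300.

For BSC with error probability p:
C = 1 - H(p) where H(p) is binary entropy
H(0.4300) = -0.4300 × log₂(0.4300) - 0.5700 × log₂(0.5700)
H(p) = 0.9858
C = 1 - 0.9858 = 0.0142 bits/use


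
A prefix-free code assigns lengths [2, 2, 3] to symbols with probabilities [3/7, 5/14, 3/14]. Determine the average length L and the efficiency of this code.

Average length L = Σ p_i × l_i = 2.2143 bits
Entropy H = 1.5306 bits
Efficiency η = H/L × 100% = 69.12%
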